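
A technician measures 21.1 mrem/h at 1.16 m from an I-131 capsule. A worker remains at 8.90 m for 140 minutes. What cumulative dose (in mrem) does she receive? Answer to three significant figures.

0.836 mrem

Since intensity falls as 1/r², rate at 8.90 m:
21.1 × (1.16/8.90)² = 21.1 × 0.01699 = 0.3585 mrem/h.
Dose = rate × time = 0.3585 mrem/h × 2.333 h = 0.8364 mrem.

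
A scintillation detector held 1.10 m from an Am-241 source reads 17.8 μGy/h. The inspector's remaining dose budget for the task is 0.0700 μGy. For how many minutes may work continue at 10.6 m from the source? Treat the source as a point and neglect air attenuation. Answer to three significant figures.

Since intensity falls as 1/r², rate at 10.6 m:
(1.10/10.6)² = 0.01077, so 17.8 × 0.01077 = 0.1917 μGy/h.
Stay time = 0.0700 μGy ÷ 0.1917 μGy/h = 0.3652 h = 21.91 min.

21.9 min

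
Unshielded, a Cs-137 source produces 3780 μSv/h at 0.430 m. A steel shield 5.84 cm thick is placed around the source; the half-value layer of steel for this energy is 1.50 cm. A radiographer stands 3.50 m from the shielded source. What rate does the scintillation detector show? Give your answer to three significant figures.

3.84 μSv/h

Distance alone: 3780 × (0.430/3.50)² = 3780 × 0.01509 = 57.04 μSv/h.
Shield: 5.84/1.50 = 3.893 half-value layers → attenuation 2^(−3.893) = 0.06731.
Combined: 57.04 × 0.06731 = 3.839 μSv/h.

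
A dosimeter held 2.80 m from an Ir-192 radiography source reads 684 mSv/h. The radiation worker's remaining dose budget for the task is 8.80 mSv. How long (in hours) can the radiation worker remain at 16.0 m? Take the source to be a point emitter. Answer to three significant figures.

Intensity scales as (d₁/d₂)², so rate at 16.0 m:
(2.80/16.0)² = 0.03062, so 684 × 0.03062 = 20.94 mSv/h.
Stay time = 8.80 mSv ÷ 20.94 mSv/h = 0.4202 h.

0.420 h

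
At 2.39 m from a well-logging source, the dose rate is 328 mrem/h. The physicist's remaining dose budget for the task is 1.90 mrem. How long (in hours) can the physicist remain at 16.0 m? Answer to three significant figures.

Using I₁d₁² = I₂d₂², rate at 16.0 m:
328 × (2.39/16.0)² = 328 × 0.02231 = 7.318 mrem/h.
Stay time = 1.90 mrem ÷ 7.318 mrem/h = 0.2596 h.

0.260 h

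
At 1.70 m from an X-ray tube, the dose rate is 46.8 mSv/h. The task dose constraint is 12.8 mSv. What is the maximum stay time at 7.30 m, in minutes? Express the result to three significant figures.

303 min

Applying the 1/r² law, rate at 7.30 m:
(1.70/7.30)² = 0.05423, so 46.8 × 0.05423 = 2.538 mSv/h.
Stay time = 12.8 mSv ÷ 2.538 mSv/h = 5.043 h = 302.6 min.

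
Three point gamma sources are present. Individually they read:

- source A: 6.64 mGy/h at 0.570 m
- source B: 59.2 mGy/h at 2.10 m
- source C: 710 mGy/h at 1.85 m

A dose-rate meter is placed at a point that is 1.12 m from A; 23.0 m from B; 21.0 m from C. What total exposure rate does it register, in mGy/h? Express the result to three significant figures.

By superposition, sum each source's inverse-square contribution:
A: 6.64 × (0.570/1.12)² = 1.720 mGy/h
B: 59.2 × (2.10/23.0)² = 0.4935 mGy/h
C: 710 × (1.85/21.0)² = 5.510 mGy/h
Total = 1.720 + 0.4935 + 5.510 = 7.723 mGy/h.

7.72 mGy/h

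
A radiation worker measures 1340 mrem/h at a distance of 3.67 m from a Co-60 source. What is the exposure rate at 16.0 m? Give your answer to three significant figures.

Intensity scales as (d₁/d₂)², so the rate at 16.0 m is
(3.67/16.0)² = 0.05261, so 1340 × 0.05261 = 70.50 mrem/h.

70.5 mrem/h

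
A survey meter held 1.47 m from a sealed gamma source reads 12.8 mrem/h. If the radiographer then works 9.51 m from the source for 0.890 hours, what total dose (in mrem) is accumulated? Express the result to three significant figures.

0.272 mrem

Applying the 1/r² law, rate at 9.51 m:
(1.47/9.51)² = 0.02389, so 12.8 × 0.02389 = 0.3058 mrem/h.
Dose = rate × time = 0.3058 mrem/h × 0.8900 h = 0.2722 mrem.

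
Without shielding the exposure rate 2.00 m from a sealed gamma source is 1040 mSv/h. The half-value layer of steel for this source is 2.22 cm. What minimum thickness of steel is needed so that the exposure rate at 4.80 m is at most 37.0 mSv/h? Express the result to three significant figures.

At 4.80 m, distance alone gives 1040 × (2.00/4.80)² = 1040 × 0.1736 = 180.5 mSv/h.
Further attenuation needed: 180.5/37.0 = 4.878.
n = log₂(4.878) = 2.286 half-value layers.
Thickness = 2.286 × 2.22 cm = 5.075 cm.

5.08 cm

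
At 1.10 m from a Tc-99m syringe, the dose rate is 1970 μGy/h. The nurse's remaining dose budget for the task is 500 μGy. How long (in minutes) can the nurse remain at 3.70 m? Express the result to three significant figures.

172 min

By the inverse-square law, rate at 3.70 m:
(1.10/3.70)² = 0.08839, so 1970 × 0.08839 = 174.1 μGy/h.
Stay time = 500 μGy ÷ 174.1 μGy/h = 2.872 h = 172.3 min.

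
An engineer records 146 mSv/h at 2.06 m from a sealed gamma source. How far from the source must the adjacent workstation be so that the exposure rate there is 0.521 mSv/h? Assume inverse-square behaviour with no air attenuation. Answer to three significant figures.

34.5 m

By the inverse-square law, d₂ = d₁·√(I₁/I₂).
I₁/I₂ = 146/0.521 = 280.2, so d₂ = 2.06 × √280.2 = 34.48 m.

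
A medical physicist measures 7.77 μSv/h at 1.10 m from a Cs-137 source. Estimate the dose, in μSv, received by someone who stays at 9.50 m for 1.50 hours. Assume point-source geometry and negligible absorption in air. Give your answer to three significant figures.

Applying the 1/r² law, rate at 9.50 m:
7.77 × (1.10/9.50)² = 7.77 × 0.01341 = 0.1042 μSv/h.
Dose = rate × time = 0.1042 μSv/h × 1.500 h = 0.1563 μSv.

0.156 μSv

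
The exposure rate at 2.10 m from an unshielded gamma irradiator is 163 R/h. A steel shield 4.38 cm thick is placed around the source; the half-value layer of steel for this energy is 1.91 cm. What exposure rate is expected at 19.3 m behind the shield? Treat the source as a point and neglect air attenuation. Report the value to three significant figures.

0.394 R/h

Distance alone: (2.10/19.3)² = 0.01184, so 163 × 0.01184 = 1.930 R/h.
Shield: 4.38/1.91 = 2.293 half-value layers → attenuation 2^(−2.293) = 0.2041.
Combined: 1.930 × 0.2041 = 0.3939 R/h.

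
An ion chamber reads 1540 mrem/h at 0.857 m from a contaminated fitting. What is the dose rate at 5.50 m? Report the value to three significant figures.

37.4 mrem/h

Applying the 1/r² law, the rate at 5.50 m is
1540 × (0.857/5.50)² = 1540 × 0.02428 = 37.39 mrem/h.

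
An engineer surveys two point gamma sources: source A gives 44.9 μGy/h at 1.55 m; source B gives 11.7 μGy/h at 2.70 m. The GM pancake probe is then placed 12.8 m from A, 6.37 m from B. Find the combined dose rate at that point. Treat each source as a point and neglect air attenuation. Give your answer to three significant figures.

Each source contributes Iᵢ·(dᵢ/rᵢ)²; contributions add.
A: 44.9 × (1.55/12.8)² = 0.6584 μGy/h
B: 11.7 × (2.70/6.37)² = 2.102 μGy/h
Total = 0.6584 + 2.102 = 2.760 μGy/h.

2.76 μGy/h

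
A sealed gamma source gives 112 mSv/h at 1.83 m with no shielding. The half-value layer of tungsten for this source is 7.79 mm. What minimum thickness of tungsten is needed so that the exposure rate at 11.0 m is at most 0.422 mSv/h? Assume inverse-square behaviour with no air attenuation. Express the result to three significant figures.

22.4 mm

At 11.0 m, distance alone gives 112 × (1.83/11.0)² = 112 × 0.02768 = 3.100 mSv/h.
Further attenuation needed: 3.100/0.422 = 7.346.
n = log₂(7.346) = 2.877 half-value layers.
Thickness = 2.877 × 7.79 mm = 22.41 mm.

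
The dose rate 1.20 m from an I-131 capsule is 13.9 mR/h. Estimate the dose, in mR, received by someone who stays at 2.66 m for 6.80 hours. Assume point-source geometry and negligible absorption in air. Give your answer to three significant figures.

19.2 mR

By the inverse-square law, rate at 2.66 m:
13.9 × (1.20/2.66)² = 13.9 × 0.2035 = 2.829 mR/h.
Dose = rate × time = 2.829 mR/h × 6.800 h = 19.24 mR.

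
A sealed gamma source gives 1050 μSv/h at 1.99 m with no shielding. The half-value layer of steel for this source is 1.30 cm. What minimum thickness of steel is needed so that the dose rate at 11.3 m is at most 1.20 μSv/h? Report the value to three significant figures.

At 11.3 m, distance alone gives (1.99/11.3)² = 0.03101, so 1050 × 0.03101 = 32.56 μSv/h.
Further attenuation needed: 32.56/1.20 = 27.13.
n = log₂(27.13) = 4.762 half-value layers.
Thickness = 4.762 × 1.30 cm = 6.191 cm.

6.19 cm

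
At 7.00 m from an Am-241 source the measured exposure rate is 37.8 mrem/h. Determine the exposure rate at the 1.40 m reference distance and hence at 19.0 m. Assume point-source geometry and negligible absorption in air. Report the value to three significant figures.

945 mrem/h; 5.13 mrem/h

Using I₁d₁² = I₂d₂²,
At 1.40 m: (7.00/1.40)² = 25.00, so 37.8 × 25.00 = 945.0 mrem/h
At 19.0 m: (1.40/19.0)² = 0.005429, so 945.0 × 0.005429 = 5.130 mrem/h.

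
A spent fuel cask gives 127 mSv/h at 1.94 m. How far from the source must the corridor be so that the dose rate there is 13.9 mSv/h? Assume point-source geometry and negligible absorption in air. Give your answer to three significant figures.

5.86 m

Since intensity falls as 1/r², d₂ = d₁·√(I₁/I₂).
I₁/I₂ = 127/13.9 = 9.137, so d₂ = 1.94 × √9.137 = 5.864 m.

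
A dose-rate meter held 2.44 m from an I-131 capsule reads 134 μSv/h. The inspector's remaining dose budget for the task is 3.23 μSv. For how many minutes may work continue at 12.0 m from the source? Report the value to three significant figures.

Applying the 1/r² law, rate at 12.0 m:
(2.44/12.0)² = 0.04134, so 134 × 0.04134 = 5.540 μSv/h.
Stay time = 3.23 μSv ÷ 5.540 μSv/h = 0.5830 h = 34.98 min.

35.0 min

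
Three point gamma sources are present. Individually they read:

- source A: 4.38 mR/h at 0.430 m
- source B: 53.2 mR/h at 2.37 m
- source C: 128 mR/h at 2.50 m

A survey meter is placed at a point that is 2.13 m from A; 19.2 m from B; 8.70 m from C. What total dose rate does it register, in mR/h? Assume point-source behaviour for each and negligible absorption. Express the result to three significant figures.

11.6 mR/h

Each source contributes Iᵢ·(dᵢ/rᵢ)²; contributions add.
A: 4.38 × (0.430/2.13)² = 0.1785 mR/h
B: 53.2 × (2.37/19.2)² = 0.8106 mR/h
C: 128 × (2.50/8.70)² = 10.57 mR/h
Total = 0.1785 + 0.8106 + 10.57 = 11.56 mR/h.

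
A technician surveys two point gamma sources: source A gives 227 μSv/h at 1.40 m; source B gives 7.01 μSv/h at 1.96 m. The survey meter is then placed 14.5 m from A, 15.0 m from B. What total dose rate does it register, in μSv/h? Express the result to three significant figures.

By superposition, sum each source's inverse-square contribution:
A: 227 × (1.40/14.5)² = 2.116 μSv/h
B: 7.01 × (1.96/15.0)² = 0.1197 μSv/h
Total = 2.116 + 0.1197 = 2.236 μSv/h.

2.24 μSv/h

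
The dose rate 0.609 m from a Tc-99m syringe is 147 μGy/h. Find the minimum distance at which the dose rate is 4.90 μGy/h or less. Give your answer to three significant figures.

3.34 m

Since intensity falls as 1/r², d₂ = d₁·√(I₁/I₂).
I₁/I₂ = 147/4.90 = 30.00, so d₂ = 0.609 × √30.00 = 3.336 m.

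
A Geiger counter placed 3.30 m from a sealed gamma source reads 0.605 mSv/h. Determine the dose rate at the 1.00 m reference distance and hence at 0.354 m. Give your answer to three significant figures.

Applying the 1/r² law,
At 1.00 m: (3.30/1.00)² = 10.89, so 0.605 × 10.89 = 6.588 mSv/h
At 0.354 m: 6.588 × (1.00/0.354)² = 6.588 × 7.980 = 52.57 mSv/h.

6.59 mSv/h; 52.6 mSv/h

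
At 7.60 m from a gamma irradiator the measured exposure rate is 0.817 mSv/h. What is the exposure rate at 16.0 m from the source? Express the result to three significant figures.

0.184 mSv/h

Since intensity falls as 1/r², scaling from 7.60 m to 16.0 m:
0.817 × (7.60/16.0)² = 0.817 × 0.2256 = 0.1843 mSv/h.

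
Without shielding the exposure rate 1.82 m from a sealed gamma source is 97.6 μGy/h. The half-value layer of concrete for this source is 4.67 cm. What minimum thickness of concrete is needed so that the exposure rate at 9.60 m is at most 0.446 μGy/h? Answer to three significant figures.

13.9 cm

At 9.60 m, distance alone gives 97.6 × (1.82/9.60)² = 97.6 × 0.03594 = 3.508 μGy/h.
Further attenuation needed: 3.508/0.446 = 7.865.
n = log₂(7.865) = 2.975 half-value layers.
Thickness = 2.975 × 4.67 cm = 13.89 cm.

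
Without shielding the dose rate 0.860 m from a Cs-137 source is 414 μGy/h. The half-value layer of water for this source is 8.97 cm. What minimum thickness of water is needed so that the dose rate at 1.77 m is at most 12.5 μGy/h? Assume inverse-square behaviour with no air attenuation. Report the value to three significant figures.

26.6 cm

At 1.77 m, distance alone gives 414 × (0.860/1.77)² = 414 × 0.2361 = 97.75 μGy/h.
Further attenuation needed: 97.75/12.5 = 7.820.
n = log₂(7.820) = 2.967 half-value layers.
Thickness = 2.967 × 8.97 cm = 26.61 cm.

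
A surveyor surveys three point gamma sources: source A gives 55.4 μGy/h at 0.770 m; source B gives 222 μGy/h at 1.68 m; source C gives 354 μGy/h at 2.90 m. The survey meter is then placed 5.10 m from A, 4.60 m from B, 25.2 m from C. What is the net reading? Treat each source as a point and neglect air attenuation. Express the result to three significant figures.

35.6 μGy/h

Each source contributes Iᵢ·(dᵢ/rᵢ)²; contributions add.
A: 55.4 × (0.770/5.10)² = 1.263 μGy/h
B: 222 × (1.68/4.60)² = 29.61 μGy/h
C: 354 × (2.90/25.2)² = 4.688 μGy/h
Total = 1.263 + 29.61 + 4.688 = 35.56 μGy/h.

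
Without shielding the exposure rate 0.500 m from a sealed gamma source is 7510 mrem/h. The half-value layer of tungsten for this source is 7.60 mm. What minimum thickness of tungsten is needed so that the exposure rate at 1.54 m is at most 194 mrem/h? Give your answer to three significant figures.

15.4 mm

At 1.54 m, distance alone gives 7510 × (0.500/1.54)² = 7510 × 0.1054 = 791.6 mrem/h.
Further attenuation needed: 791.6/194 = 4.080.
n = log₂(4.080) = 2.029 half-value layers.
Thickness = 2.029 × 7.60 mm = 15.42 mm.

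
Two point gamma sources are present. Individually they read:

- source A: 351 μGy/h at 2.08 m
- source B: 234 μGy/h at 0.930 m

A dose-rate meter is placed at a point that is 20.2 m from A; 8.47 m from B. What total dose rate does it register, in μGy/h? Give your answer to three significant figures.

6.54 μGy/h

Each source contributes Iᵢ·(dᵢ/rᵢ)²; contributions add.
A: 351 × (2.08/20.2)² = 3.722 μGy/h
B: 234 × (0.930/8.47)² = 2.821 μGy/h
Total = 3.722 + 2.821 = 6.543 μGy/h.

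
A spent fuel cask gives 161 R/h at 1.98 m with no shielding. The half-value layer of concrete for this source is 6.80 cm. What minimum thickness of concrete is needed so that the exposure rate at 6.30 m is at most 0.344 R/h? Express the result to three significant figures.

37.6 cm

At 6.30 m, distance alone gives 161 × (1.98/6.30)² = 161 × 0.09878 = 15.90 R/h.
Further attenuation needed: 15.90/0.344 = 46.22.
n = log₂(46.22) = 5.530 half-value layers.
Thickness = 5.530 × 6.80 cm = 37.60 cm.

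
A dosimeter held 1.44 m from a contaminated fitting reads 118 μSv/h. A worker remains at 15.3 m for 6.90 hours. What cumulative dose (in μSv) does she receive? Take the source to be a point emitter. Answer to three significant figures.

Since intensity falls as 1/r², rate at 15.3 m:
118 × (1.44/15.3)² = 118 × 0.008858 = 1.045 μSv/h.
Dose = rate × time = 1.045 μSv/h × 6.900 h = 7.210 μSv.

7.21 μSv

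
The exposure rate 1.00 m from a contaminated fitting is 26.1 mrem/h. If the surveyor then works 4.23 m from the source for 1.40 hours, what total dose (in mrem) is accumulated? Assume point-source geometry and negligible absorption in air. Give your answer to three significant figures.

Using I₁d₁² = I₂d₂², rate at 4.23 m:
26.1 × (1.00/4.23)² = 26.1 × 0.05589 = 1.459 mrem/h.
Dose = rate × time = 1.459 mrem/h × 1.400 h = 2.043 mrem.

2.04 mrem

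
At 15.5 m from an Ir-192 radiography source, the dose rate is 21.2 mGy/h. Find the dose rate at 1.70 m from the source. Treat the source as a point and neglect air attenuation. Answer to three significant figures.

1760 mGy/h

Since intensity falls as 1/r², the rate at 1.70 m is
(15.5/1.70)² = 83.13, so 21.2 × 83.13 = 1762 mGy/h.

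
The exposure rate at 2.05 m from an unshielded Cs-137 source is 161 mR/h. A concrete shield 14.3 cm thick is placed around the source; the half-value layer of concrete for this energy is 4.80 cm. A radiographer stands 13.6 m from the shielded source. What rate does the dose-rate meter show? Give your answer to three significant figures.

Distance alone: 161 × (2.05/13.6)² = 161 × 0.02272 = 3.658 mR/h.
Shield: 14.3/4.80 = 2.979 half-value layers → attenuation 2^(−2.979) = 0.1268.
Combined: 3.658 × 0.1268 = 0.4638 mR/h.

0.464 mR/h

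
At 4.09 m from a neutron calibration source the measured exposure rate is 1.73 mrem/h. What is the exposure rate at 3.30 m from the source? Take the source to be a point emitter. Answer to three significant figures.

2.66 mrem/h

Using I₁d₁² = I₂d₂², scaling from 4.09 m to 3.30 m:
1.73 × (4.09/3.30)² = 1.73 × 1.536 = 2.657 mrem/h.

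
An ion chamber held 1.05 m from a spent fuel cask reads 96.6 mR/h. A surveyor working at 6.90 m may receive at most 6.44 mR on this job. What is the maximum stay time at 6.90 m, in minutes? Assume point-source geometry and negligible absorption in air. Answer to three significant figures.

By the inverse-square law, rate at 6.90 m:
(1.05/6.90)² = 0.02316, so 96.6 × 0.02316 = 2.237 mR/h.
Stay time = 6.44 mR ÷ 2.237 mR/h = 2.879 h = 172.7 min.

173 min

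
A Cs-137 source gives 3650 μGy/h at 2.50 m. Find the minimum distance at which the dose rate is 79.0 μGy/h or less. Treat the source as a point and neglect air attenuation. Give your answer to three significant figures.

17.0 m

Since intensity falls as 1/r², d₂ = d₁·√(I₁/I₂).
I₁/I₂ = 3650/79.0 = 46.20, so d₂ = 2.50 × √46.20 = 16.99 m.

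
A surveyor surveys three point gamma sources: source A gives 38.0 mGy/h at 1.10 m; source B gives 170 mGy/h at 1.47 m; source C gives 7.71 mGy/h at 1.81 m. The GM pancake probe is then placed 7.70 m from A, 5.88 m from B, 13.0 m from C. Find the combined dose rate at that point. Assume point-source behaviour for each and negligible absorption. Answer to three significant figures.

11.5 mGy/h

Each source contributes Iᵢ·(dᵢ/rᵢ)²; contributions add.
A: 38.0 × (1.10/7.70)² = 0.7755 mGy/h
B: 170 × (1.47/5.88)² = 10.62 mGy/h
C: 7.71 × (1.81/13.0)² = 0.1495 mGy/h
Total = 0.7755 + 10.62 + 0.1495 = 11.54 mGy/h.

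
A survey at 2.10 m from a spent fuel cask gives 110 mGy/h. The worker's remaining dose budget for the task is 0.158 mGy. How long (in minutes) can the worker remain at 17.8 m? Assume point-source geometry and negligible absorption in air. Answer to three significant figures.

6.19 min

Using I₁d₁² = I₂d₂², rate at 17.8 m:
(2.10/17.8)² = 0.01392, so 110 × 0.01392 = 1.531 mGy/h.
Stay time = 0.158 mGy ÷ 1.531 mGy/h = 0.1032 h = 6.192 min.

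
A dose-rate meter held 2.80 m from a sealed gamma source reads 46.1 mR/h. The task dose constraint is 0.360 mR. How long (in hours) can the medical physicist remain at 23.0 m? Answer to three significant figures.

0.527 h

Applying the 1/r² law, rate at 23.0 m:
(2.80/23.0)² = 0.01482, so 46.1 × 0.01482 = 0.6832 mR/h.
Stay time = 0.360 mR ÷ 0.6832 mR/h = 0.5269 h.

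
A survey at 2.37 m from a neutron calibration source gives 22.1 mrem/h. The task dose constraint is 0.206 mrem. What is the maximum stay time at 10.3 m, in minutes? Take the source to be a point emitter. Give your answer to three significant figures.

Using I₁d₁² = I₂d₂², rate at 10.3 m:
22.1 × (2.37/10.3)² = 22.1 × 0.05294 = 1.170 mrem/h.
Stay time = 0.206 mrem ÷ 1.170 mrem/h = 0.1761 h = 10.57 min.

10.6 min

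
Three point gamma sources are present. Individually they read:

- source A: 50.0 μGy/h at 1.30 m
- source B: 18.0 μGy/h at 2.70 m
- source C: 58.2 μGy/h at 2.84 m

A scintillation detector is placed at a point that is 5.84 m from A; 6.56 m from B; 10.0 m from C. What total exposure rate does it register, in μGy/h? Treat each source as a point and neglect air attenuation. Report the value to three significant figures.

10.2 μGy/h

By superposition, sum each source's inverse-square contribution:
A: 50.0 × (1.30/5.84)² = 2.478 μGy/h
B: 18.0 × (2.70/6.56)² = 3.049 μGy/h
C: 58.2 × (2.84/10.0)² = 4.694 μGy/h
Total = 2.478 + 3.049 + 4.694 = 10.22 μGy/h.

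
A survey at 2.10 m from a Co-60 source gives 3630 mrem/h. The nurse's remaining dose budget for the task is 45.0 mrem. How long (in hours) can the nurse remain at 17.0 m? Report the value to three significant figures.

Since intensity falls as 1/r², rate at 17.0 m:
(2.10/17.0)² = 0.01526, so 3630 × 0.01526 = 55.39 mrem/h.
Stay time = 45.0 mrem ÷ 55.39 mrem/h = 0.8124 h.

0.812 h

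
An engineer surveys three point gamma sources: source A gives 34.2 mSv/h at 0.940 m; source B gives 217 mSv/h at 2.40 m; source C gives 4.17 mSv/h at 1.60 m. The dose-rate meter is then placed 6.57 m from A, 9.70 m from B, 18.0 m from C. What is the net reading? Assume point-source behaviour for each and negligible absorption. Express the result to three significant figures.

14.0 mSv/h

Each source contributes Iᵢ·(dᵢ/rᵢ)²; contributions add.
A: 34.2 × (0.940/6.57)² = 0.7001 mSv/h
B: 217 × (2.40/9.70)² = 13.28 mSv/h
C: 4.17 × (1.60/18.0)² = 0.03295 mSv/h
Total = 0.7001 + 13.28 + 0.03295 = 14.01 mSv/h.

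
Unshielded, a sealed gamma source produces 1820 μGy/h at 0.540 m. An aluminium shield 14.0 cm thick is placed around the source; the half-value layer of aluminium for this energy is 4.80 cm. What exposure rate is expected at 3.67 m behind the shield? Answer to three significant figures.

5.22 μGy/h

Distance alone: (0.540/3.67)² = 0.02165, so 1820 × 0.02165 = 39.40 μGy/h.
Shield: 14.0/4.80 = 2.917 half-value layers → attenuation 2^(−2.917) = 0.1324.
Combined: 39.40 × 0.1324 = 5.217 μGy/h.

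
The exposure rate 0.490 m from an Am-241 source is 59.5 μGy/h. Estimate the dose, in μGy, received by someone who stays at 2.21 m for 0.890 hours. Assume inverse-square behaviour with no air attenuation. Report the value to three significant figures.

Intensity scales as (d₁/d₂)², so rate at 2.21 m:
59.5 × (0.490/2.21)² = 59.5 × 0.04916 = 2.925 μGy/h.
Dose = rate × time = 2.925 μGy/h × 0.8900 h = 2.603 μGy.

2.60 μGy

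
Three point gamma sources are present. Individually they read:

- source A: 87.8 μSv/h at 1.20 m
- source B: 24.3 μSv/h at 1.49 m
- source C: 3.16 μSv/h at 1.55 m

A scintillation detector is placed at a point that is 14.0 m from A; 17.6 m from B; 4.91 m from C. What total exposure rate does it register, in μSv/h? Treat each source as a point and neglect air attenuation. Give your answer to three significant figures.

1.13 μSv/h

Each source contributes Iᵢ·(dᵢ/rᵢ)²; contributions add.
A: 87.8 × (1.20/14.0)² = 0.6451 μSv/h
B: 24.3 × (1.49/17.6)² = 0.1742 μSv/h
C: 3.16 × (1.55/4.91)² = 0.3149 μSv/h
Total = 0.6451 + 0.1742 + 0.3149 = 1.134 μSv/h.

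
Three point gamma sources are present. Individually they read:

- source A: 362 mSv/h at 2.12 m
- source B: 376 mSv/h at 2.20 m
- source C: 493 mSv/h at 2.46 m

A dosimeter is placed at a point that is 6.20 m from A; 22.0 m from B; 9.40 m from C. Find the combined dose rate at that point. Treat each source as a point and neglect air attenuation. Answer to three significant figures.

79.8 mSv/h

Each source contributes Iᵢ·(dᵢ/rᵢ)²; contributions add.
A: 362 × (2.12/6.20)² = 42.32 mSv/h
B: 376 × (2.20/22.0)² = 3.760 mSv/h
C: 493 × (2.46/9.40)² = 33.76 mSv/h
Total = 42.32 + 3.760 + 33.76 = 79.84 mSv/h.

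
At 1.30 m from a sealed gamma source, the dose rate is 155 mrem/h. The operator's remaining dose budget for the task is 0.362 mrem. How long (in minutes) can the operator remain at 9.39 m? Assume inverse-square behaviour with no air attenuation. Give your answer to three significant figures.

7.31 min

Intensity scales as (d₁/d₂)², so rate at 9.39 m:
155 × (1.30/9.39)² = 155 × 0.01917 = 2.971 mrem/h.
Stay time = 0.362 mrem ÷ 2.971 mrem/h = 0.1218 h = 7.308 min.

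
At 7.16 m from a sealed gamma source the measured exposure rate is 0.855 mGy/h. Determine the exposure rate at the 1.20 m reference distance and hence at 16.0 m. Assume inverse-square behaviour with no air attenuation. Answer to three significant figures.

30.4 mGy/h; 0.171 mGy/h

Using I₁d₁² = I₂d₂²,
At 1.20 m: 0.855 × (7.16/1.20)² = 0.855 × 35.60 = 30.44 mGy/h
At 16.0 m: (1.20/16.0)² = 0.005625, so 30.44 × 0.005625 = 0.1712 mGy/h.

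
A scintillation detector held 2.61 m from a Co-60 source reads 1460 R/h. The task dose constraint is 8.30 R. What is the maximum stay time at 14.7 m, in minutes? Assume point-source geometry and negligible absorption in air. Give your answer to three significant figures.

10.8 min

By the inverse-square law, rate at 14.7 m:
1460 × (2.61/14.7)² = 1460 × 0.03152 = 46.02 R/h.
Stay time = 8.30 R ÷ 46.02 R/h = 0.1804 h = 10.82 min.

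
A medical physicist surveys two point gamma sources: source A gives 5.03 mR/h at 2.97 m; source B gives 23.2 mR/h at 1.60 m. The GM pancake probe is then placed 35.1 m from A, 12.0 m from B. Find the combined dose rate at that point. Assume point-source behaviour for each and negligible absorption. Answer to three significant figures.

By superposition, sum each source's inverse-square contribution:
A: 5.03 × (2.97/35.1)² = 0.03601 mR/h
B: 23.2 × (1.60/12.0)² = 0.4124 mR/h
Total = 0.03601 + 0.4124 = 0.4484 mR/h.

0.448 mR/h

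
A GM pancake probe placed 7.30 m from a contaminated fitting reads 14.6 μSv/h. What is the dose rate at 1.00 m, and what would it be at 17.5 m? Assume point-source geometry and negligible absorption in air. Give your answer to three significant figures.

778 μSv/h; 2.54 μSv/h

Since intensity falls as 1/r²,
At 1.00 m: (7.30/1.00)² = 53.29, so 14.6 × 53.29 = 778.0 μSv/h
At 17.5 m: 778.0 × (1.00/17.5)² = 778.0 × 0.003265 = 2.540 μSv/h.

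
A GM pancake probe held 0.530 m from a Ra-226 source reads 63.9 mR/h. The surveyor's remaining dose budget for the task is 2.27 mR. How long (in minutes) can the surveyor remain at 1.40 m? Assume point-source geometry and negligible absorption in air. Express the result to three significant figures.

14.9 min

Applying the 1/r² law, rate at 1.40 m:
(0.530/1.40)² = 0.1433, so 63.9 × 0.1433 = 9.157 mR/h.
Stay time = 2.27 mR ÷ 9.157 mR/h = 0.2479 h = 14.87 min.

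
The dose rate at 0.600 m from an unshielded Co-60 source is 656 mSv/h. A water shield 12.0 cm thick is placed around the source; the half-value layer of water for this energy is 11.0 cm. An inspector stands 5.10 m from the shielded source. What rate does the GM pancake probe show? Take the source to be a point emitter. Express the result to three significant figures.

Distance alone: (0.600/5.10)² = 0.01384, so 656 × 0.01384 = 9.079 mSv/h.
Shield: 12.0/11.0 = 1.091 half-value layers → attenuation 2^(−1.091) = 0.4694.
Combined: 9.079 × 0.4694 = 4.262 mSv/h.

4.26 mSv/h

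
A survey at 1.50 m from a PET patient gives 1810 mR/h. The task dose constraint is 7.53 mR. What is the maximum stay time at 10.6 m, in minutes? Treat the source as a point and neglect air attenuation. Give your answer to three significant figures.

12.5 min

Intensity scales as (d₁/d₂)², so rate at 10.6 m:
1810 × (1.50/10.6)² = 1810 × 0.02002 = 36.24 mR/h.
Stay time = 7.53 mR ÷ 36.24 mR/h = 0.2078 h = 12.47 min.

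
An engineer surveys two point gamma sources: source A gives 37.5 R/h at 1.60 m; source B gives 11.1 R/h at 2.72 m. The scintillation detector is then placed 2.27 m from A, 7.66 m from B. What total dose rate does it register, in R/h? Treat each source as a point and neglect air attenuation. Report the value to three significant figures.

By superposition, sum each source's inverse-square contribution:
A: 37.5 × (1.60/2.27)² = 18.63 R/h
B: 11.1 × (2.72/7.66)² = 1.400 R/h
Total = 18.63 + 1.400 = 20.03 R/h.

20.0 R/h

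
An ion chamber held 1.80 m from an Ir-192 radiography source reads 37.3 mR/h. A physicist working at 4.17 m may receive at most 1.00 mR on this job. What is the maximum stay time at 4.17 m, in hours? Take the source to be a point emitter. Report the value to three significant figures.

0.144 h

Since intensity falls as 1/r², rate at 4.17 m:
37.3 × (1.80/4.17)² = 37.3 × 0.1863 = 6.949 mR/h.
Stay time = 1.00 mR ÷ 6.949 mR/h = 0.1439 h.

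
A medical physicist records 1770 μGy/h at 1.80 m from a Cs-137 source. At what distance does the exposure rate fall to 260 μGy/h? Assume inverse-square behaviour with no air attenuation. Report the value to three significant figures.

By the inverse-square law, d₂ = d₁·√(I₁/I₂).
I₁/I₂ = 1770/260 = 6.808, so d₂ = 1.80 × √6.808 = 4.697 m.

4.70 m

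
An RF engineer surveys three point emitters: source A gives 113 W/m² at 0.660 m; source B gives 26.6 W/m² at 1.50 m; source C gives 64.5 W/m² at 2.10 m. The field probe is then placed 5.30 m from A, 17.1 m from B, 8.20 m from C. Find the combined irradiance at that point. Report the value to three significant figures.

6.19 W/m²

By superposition, sum each source's inverse-square contribution:
A: 113 × (0.660/5.30)² = 1.752 W/m²
B: 26.6 × (1.50/17.1)² = 0.2047 W/m²
C: 64.5 × (2.10/8.20)² = 4.230 W/m²
Total = 1.752 + 0.2047 + 4.230 = 6.187 W/m².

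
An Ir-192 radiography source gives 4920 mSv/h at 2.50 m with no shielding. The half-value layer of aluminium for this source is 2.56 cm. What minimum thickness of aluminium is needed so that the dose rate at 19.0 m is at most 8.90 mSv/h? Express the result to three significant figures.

At 19.0 m, distance alone gives 4920 × (2.50/19.0)² = 4920 × 0.01731 = 85.17 mSv/h.
Further attenuation needed: 85.17/8.90 = 9.570.
n = log₂(9.570) = 3.259 half-value layers.
Thickness = 3.259 × 2.56 cm = 8.343 cm.

8.34 cm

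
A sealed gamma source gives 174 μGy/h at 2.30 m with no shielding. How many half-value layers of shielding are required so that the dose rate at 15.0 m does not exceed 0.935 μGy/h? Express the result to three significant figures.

At 15.0 m, distance alone gives (2.30/15.0)² = 0.02351, so 174 × 0.02351 = 4.091 μGy/h.
Further attenuation needed: 4.091/0.935 = 4.375.
n = log₂(4.375) = 2.129 half-value layers.

2.13 half-value layers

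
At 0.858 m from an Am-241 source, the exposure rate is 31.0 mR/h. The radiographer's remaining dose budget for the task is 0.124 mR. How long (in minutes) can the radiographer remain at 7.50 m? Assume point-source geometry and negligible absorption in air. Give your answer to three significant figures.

18.3 min

Applying the 1/r² law, rate at 7.50 m:
(0.858/7.50)² = 0.01309, so 31.0 × 0.01309 = 0.4058 mR/h.
Stay time = 0.124 mR ÷ 0.4058 mR/h = 0.3056 h = 18.34 min.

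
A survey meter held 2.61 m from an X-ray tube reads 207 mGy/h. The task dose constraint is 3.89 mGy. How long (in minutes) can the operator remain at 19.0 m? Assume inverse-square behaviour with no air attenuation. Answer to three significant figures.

59.8 min

Applying the 1/r² law, rate at 19.0 m:
(2.61/19.0)² = 0.01887, so 207 × 0.01887 = 3.906 mGy/h.
Stay time = 3.89 mGy ÷ 3.906 mGy/h = 0.9959 h = 59.75 min.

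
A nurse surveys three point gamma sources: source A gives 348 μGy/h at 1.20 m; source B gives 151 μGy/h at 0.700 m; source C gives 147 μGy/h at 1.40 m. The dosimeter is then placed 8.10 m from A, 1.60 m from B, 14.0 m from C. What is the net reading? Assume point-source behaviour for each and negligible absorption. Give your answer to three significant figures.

38.0 μGy/h

Each source contributes Iᵢ·(dᵢ/rᵢ)²; contributions add.
A: 348 × (1.20/8.10)² = 7.638 μGy/h
B: 151 × (0.700/1.60)² = 28.90 μGy/h
C: 147 × (1.40/14.0)² = 1.470 μGy/h
Total = 7.638 + 28.90 + 1.470 = 38.01 μGy/h.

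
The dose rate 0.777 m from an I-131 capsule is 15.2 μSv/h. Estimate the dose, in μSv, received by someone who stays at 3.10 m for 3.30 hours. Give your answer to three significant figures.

Since intensity falls as 1/r², rate at 3.10 m:
15.2 × (0.777/3.10)² = 15.2 × 0.06282 = 0.9549 μSv/h.
Dose = rate × time = 0.9549 μSv/h × 3.300 h = 3.151 μSv.

3.15 μSv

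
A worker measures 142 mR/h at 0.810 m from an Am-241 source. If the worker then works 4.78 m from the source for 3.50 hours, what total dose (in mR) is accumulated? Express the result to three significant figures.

14.3 mR

Since intensity falls as 1/r², rate at 4.78 m:
142 × (0.810/4.78)² = 142 × 0.02872 = 4.078 mR/h.
Dose = rate × time = 4.078 mR/h × 3.500 h = 14.27 mR.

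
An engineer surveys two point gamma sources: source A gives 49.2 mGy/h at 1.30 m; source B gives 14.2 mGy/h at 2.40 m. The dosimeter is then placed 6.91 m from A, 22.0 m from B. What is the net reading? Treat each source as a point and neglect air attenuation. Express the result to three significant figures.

By superposition, sum each source's inverse-square contribution:
A: 49.2 × (1.30/6.91)² = 1.741 mGy/h
B: 14.2 × (2.40/22.0)² = 0.1690 mGy/h
Total = 1.741 + 0.1690 = 1.910 mGy/h.

1.91 mGy/h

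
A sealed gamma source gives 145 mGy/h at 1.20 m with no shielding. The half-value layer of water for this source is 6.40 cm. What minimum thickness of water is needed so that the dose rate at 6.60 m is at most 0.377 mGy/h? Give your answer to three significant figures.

23.5 cm

At 6.60 m, distance alone gives (1.20/6.60)² = 0.03306, so 145 × 0.03306 = 4.794 mGy/h.
Further attenuation needed: 4.794/0.377 = 12.72.
n = log₂(12.72) = 3.669 half-value layers.
Thickness = 3.669 × 6.40 cm = 23.48 cm.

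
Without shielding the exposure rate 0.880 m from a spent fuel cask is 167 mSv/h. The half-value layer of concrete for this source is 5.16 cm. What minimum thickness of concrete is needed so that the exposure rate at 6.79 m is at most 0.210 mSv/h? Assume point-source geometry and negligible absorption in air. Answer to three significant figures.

19.3 cm

At 6.79 m, distance alone gives (0.880/6.79)² = 0.01680, so 167 × 0.01680 = 2.806 mSv/h.
Further attenuation needed: 2.806/0.210 = 13.36.
n = log₂(13.36) = 3.740 half-value layers.
Thickness = 3.740 × 5.16 cm = 19.30 cm.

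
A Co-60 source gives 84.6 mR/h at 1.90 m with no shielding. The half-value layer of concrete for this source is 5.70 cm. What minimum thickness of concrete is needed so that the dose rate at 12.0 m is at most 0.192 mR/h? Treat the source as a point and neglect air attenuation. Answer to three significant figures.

At 12.0 m, distance alone gives 84.6 × (1.90/12.0)² = 84.6 × 0.02507 = 2.121 mR/h.
Further attenuation needed: 2.121/0.192 = 11.05.
n = log₂(11.05) = 3.466 half-value layers.
Thickness = 3.466 × 5.70 cm = 19.76 cm.

19.8 cm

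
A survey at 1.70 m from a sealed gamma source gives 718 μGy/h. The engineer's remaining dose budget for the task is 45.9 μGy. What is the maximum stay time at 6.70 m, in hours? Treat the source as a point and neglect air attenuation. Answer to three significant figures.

0.993 h

Using I₁d₁² = I₂d₂², rate at 6.70 m:
718 × (1.70/6.70)² = 718 × 0.06438 = 46.22 μGy/h.
Stay time = 45.9 μGy ÷ 46.22 μGy/h = 0.9931 h.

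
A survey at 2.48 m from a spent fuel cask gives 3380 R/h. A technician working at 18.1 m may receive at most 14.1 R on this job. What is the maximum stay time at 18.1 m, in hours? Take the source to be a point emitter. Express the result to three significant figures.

0.222 h

Applying the 1/r² law, rate at 18.1 m:
3380 × (2.48/18.1)² = 3380 × 0.01877 = 63.44 R/h.
Stay time = 14.1 R ÷ 63.44 R/h = 0.2223 h.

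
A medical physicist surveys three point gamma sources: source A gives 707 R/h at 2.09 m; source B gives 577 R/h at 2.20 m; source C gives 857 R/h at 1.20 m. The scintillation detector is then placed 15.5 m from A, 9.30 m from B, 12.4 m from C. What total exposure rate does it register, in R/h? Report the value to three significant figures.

53.2 R/h

Each source contributes Iᵢ·(dᵢ/rᵢ)²; contributions add.
A: 707 × (2.09/15.5)² = 12.85 R/h
B: 577 × (2.20/9.30)² = 32.29 R/h
C: 857 × (1.20/12.4)² = 8.026 R/h
Total = 12.85 + 32.29 + 8.026 = 53.17 R/h.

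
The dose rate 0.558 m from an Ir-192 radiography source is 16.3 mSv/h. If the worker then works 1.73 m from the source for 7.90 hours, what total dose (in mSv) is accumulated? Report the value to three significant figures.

13.4 mSv

Applying the 1/r² law, rate at 1.73 m:
(0.558/1.73)² = 0.1040, so 16.3 × 0.1040 = 1.695 mSv/h.
Dose = rate × time = 1.695 mSv/h × 7.900 h = 13.39 mSv.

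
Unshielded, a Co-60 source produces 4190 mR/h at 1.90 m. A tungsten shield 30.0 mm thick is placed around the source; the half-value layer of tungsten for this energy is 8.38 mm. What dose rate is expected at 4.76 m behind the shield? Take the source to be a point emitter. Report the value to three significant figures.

Distance alone: (1.90/4.76)² = 0.1593, so 4190 × 0.1593 = 667.5 mR/h.
Shield: 30.0/8.38 = 3.580 half-value layers → attenuation 2^(−3.580) = 0.08362.
Combined: 667.5 × 0.08362 = 55.82 mR/h.

55.8 mR/h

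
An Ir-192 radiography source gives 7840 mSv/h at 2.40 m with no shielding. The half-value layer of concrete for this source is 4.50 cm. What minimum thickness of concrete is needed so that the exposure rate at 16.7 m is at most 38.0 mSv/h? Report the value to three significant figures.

At 16.7 m, distance alone gives 7840 × (2.40/16.7)² = 7840 × 0.02065 = 161.9 mSv/h.
Further attenuation needed: 161.9/38.0 = 4.261.
n = log₂(4.261) = 2.091 half-value layers.
Thickness = 2.091 × 4.50 cm = 9.410 cm.

9.41 cm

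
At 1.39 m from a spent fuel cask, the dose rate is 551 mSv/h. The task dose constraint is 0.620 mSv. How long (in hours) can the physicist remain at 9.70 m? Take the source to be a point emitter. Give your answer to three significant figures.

0.0548 h

Since intensity falls as 1/r², rate at 9.70 m:
(1.39/9.70)² = 0.02053, so 551 × 0.02053 = 11.31 mSv/h.
Stay time = 0.620 mSv ÷ 11.31 mSv/h = 0.05482 h.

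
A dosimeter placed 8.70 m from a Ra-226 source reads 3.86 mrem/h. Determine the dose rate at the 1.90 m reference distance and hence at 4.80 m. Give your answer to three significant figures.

Using I₁d₁² = I₂d₂²,
At 1.90 m: 3.86 × (8.70/1.90)² = 3.86 × 20.97 = 80.94 mrem/h
At 4.80 m: 80.94 × (1.90/4.80)² = 80.94 × 0.1567 = 12.68 mrem/h.

80.9 mrem/h; 12.7 mrem/h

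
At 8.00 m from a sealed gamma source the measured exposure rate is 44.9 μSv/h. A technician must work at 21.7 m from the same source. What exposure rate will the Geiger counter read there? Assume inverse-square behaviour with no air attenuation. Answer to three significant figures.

6.10 μSv/h

Since intensity falls as 1/r², scaling from 8.00 m to 21.7 m:
(8.00/21.7)² = 0.1359, so 44.9 × 0.1359 = 6.102 μSv/h.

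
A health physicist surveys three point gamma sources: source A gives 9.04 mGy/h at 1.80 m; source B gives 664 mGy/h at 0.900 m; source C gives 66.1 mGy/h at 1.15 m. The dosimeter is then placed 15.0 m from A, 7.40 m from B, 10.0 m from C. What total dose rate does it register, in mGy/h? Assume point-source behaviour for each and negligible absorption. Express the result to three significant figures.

10.8 mGy/h

By superposition, sum each source's inverse-square contribution:
A: 9.04 × (1.80/15.0)² = 0.1302 mGy/h
B: 664 × (0.900/7.40)² = 9.822 mGy/h
C: 66.1 × (1.15/10.0)² = 0.8742 mGy/h
Total = 0.1302 + 9.822 + 0.8742 = 10.83 mGy/h.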